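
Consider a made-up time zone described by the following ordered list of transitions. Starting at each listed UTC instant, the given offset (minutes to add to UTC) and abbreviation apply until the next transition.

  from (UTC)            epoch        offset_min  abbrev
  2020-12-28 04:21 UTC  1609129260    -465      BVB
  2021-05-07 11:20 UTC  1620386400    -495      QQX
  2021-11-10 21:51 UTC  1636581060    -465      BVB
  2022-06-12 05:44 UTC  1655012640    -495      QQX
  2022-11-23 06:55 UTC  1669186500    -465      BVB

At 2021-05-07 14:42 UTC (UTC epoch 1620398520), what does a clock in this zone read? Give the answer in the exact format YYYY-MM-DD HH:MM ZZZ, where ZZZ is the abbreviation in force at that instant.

Query: 2021-05-07 14:42 UTC
Rule 2/5 (QQX, -08:15): 2021-05-07 11:20 UTC ≤ query < 2021-11-10 21:51 UTC
14·60 + 42 - 495 = 387 min
387 = 0·1440 + 387; 387 = 6·60 + 27 → 06:27, same day
→ 2021-05-07 06:27 QQX

2021-05-07 06:27 QQX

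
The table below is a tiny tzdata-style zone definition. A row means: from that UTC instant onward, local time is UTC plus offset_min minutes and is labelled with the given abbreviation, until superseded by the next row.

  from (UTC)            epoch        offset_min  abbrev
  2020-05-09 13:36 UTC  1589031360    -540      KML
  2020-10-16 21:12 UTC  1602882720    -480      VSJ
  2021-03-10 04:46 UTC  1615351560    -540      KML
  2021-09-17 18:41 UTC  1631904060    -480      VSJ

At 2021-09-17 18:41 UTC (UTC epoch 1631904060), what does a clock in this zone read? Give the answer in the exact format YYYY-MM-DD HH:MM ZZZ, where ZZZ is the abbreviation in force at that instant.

2021-09-17 10:41 VSJ

Query: 2021-09-17 18:41 UTC
Rule 4/4 (VSJ, -08:00): 2021-09-17 18:41 UTC ≤ query < +∞
18·60 + 41 - 480 = 641 min
641 = 0·1440 + 641; 641 = 10·60 + 41 → 10:41, same day
→ 2021-09-17 10:41 VSJ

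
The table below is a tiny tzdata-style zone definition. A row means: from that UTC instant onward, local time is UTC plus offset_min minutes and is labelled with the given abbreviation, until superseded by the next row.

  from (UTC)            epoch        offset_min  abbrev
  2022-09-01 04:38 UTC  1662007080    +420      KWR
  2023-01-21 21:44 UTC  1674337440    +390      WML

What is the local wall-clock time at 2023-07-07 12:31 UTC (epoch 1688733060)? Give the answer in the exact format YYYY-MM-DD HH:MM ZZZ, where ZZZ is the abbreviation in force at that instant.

2023-07-07 19:01 WML

Query: 2023-07-07 12:31 UTC
Rule 2/2 (WML, +06:30): 2023-01-21 21:44 UTC ≤ query < +∞
12·60 + 31 + 390 = 1141 min
1141 = 0·1440 + 1141; 1141 = 19·60 + 1 → 19:01, same day
→ 2023-07-07 19:01 WML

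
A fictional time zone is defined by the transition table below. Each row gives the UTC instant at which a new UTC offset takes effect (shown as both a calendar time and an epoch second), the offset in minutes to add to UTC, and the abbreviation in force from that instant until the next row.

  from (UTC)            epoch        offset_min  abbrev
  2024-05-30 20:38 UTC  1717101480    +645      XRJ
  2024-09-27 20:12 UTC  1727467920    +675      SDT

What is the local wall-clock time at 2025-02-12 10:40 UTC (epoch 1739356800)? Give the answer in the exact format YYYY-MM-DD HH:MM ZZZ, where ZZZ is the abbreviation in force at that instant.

2025-02-12 21:55 SDT

Query: 2025-02-12 10:40 UTC
Rule 2/2 (SDT, +11:15): 2024-09-27 20:12 UTC ≤ query < +∞
10·60 + 40 + 675 = 1315 min
1315 = 0·1440 + 1315; 1315 = 21·60 + 55 → 21:55, same day
→ 2025-02-12 21:55 SDT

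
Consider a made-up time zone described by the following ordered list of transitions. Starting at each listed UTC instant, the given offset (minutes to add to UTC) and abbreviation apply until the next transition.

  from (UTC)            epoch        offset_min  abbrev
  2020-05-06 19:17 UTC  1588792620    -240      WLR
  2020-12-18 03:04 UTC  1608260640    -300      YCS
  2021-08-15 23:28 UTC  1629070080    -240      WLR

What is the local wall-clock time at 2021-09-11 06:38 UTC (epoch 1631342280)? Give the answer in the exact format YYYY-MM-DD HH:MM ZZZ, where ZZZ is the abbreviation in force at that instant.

2021-09-11 02:38 WLR

Query: 2021-09-11 06:38 UTC
Rule 3/3 (WLR, -04:00): 2021-08-15 23:28 UTC ≤ query < +∞
6·60 + 38 - 240 = 158 min
158 = 0·1440 + 158; 158 = 2·60 + 38 → 02:38, same day
→ 2021-09-11 02:38 WLR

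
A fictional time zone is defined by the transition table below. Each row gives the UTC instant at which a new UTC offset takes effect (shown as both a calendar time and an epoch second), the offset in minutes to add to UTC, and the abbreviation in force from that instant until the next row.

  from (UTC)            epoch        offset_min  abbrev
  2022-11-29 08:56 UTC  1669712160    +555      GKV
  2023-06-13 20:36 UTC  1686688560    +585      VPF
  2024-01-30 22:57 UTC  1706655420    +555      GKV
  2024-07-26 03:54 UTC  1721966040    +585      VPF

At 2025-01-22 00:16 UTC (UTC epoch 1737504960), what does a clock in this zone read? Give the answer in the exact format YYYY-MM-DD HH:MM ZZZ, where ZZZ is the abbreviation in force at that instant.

2025-01-22 10:01 VPF

Query: 2025-01-22 00:16 UTC
Rule 4/4 (VPF, +09:45): 2024-07-26 03:54 UTC ≤ query < +∞
0·60 + 16 + 585 = 601 min
601 = 0·1440 + 601; 601 = 10·60 + 1 → 10:01, same day
→ 2025-01-22 10:01 VPF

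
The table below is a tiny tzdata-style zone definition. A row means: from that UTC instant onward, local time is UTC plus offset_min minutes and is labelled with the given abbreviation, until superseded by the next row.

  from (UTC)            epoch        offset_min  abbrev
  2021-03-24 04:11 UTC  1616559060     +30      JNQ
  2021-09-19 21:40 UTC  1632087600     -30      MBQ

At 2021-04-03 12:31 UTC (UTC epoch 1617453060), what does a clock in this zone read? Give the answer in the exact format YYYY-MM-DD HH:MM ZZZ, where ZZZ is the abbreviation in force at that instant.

2021-04-03 13:01 JNQ

Query: 2021-04-03 12:31 UTC
Rule 1/2 (JNQ, +00:30): 2021-03-24 04:11 UTC ≤ query < 2021-09-19 21:40 UTC
12·60 + 31 + 30 = 781 min
781 = 0·1440 + 781; 781 = 13·60 + 1 → 13:01, same day
→ 2021-04-03 13:01 JNQ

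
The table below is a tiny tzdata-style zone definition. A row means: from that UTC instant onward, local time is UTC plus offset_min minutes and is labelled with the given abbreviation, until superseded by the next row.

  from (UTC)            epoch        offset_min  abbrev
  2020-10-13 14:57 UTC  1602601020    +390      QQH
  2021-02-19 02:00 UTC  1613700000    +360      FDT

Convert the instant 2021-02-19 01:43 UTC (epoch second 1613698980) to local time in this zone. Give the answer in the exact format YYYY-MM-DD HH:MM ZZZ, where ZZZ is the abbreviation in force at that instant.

Query: 2021-02-19 01:43 UTC
Rule 1/2 (QQH, +06:30): 2020-10-13 14:57 UTC ≤ query < 2021-02-19 02:00 UTC
1·60 + 43 + 390 = 493 min
493 = 0·1440 + 493; 493 = 8·60 + 13 → 08:13, same day
→ 2021-02-19 08:13 QQH

2021-02-19 08:13 QQH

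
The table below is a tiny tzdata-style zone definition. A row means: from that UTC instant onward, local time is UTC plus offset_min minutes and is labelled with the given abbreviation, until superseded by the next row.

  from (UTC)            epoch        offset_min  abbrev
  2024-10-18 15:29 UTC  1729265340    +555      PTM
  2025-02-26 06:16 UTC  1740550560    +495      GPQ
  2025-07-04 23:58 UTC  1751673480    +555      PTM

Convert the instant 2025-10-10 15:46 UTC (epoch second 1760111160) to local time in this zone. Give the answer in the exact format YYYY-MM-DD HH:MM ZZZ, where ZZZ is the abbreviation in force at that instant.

2025-10-11 01:01 PTM

Query: 2025-10-10 15:46 UTC
Rule 3/3 (PTM, +09:15): 2025-07-04 23:58 UTC ≤ query < +∞
15·60 + 46 + 555 = 1501 min
1501 = 1·1440 + 61; 61 = 1·60 + 1 → 01:01, 2025-10-10 + 1 day = 2025-10-11
→ 2025-10-11 01:01 PTM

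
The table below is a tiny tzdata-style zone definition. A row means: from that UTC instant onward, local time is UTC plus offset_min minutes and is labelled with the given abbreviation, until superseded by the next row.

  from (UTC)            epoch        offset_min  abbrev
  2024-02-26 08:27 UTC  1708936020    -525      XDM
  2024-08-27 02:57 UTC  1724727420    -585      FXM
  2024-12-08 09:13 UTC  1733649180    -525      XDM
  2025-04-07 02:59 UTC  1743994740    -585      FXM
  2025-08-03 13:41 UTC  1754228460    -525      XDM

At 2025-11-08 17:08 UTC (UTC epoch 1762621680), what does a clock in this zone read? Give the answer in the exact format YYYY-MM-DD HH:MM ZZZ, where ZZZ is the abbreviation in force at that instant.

Query: 2025-11-08 17:08 UTC
Rule 5/5 (XDM, -08:45): 2025-08-03 13:41 UTC ≤ query < +∞
17·60 + 8 - 525 = 503 min
503 = 0·1440 + 503; 503 = 8·60 + 23 → 08:23, same day
→ 2025-11-08 08:23 XDM

2025-11-08 08:23 XDM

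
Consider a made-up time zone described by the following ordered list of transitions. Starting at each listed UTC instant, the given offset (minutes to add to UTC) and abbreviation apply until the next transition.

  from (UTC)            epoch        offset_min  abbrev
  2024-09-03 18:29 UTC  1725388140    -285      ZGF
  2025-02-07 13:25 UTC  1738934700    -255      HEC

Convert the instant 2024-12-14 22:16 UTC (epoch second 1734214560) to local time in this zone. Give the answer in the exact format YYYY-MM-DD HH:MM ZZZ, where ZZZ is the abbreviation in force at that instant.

2024-12-14 17:31 ZGF

Query: 2024-12-14 22:16 UTC
Rule 1/2 (ZGF, -04:45): 2024-09-03 18:29 UTC ≤ query < 2025-02-07 13:25 UTC
22·60 + 16 - 285 = 1051 min
1051 = 0·1440 + 1051; 1051 = 17·60 + 31 → 17:31, same day
→ 2024-12-14 17:31 ZGF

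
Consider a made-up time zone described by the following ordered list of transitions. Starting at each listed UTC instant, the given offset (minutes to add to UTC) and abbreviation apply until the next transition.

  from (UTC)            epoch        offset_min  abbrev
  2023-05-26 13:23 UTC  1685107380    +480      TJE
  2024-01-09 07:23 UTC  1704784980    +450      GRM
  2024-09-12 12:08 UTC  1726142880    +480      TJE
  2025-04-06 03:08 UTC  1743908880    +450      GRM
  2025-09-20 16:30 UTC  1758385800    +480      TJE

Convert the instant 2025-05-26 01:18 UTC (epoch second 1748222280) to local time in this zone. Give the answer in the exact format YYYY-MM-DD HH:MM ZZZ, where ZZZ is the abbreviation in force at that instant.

Query: 2025-05-26 01:18 UTC
Rule 4/5 (GRM, +07:30): 2025-04-06 03:08 UTC ≤ query < 2025-09-20 16:30 UTC
1·60 + 18 + 450 = 528 min
528 = 0·1440 + 528; 528 = 8·60 + 48 → 08:48, same day
→ 2025-05-26 08:48 GRM

2025-05-26 08:48 GRM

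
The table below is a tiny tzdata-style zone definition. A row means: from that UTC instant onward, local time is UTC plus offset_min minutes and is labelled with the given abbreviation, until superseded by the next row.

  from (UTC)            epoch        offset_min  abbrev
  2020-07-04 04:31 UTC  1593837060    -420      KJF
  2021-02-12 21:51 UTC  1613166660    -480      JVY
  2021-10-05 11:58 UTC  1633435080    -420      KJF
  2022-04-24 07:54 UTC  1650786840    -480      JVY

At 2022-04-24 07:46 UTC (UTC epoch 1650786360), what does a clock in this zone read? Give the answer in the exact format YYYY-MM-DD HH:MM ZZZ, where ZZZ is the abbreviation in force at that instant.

2022-04-24 00:46 KJF

Query: 2022-04-24 07:46 UTC
Rule 3/4 (KJF, -07:00): 2021-10-05 11:58 UTC ≤ query < 2022-04-24 07:54 UTC
7·60 + 46 - 420 = 46 min
46 = 0·1440 + 46; 46 = 0·60 + 46 → 00:46, same day
→ 2022-04-24 00:46 KJF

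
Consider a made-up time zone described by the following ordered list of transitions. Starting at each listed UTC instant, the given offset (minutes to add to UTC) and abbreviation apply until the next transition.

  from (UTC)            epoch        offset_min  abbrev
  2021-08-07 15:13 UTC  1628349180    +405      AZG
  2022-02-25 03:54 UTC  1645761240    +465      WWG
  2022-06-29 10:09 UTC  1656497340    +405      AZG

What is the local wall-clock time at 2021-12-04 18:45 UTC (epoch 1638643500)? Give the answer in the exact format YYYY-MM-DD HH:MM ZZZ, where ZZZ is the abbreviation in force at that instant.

Query: 2021-12-04 18:45 UTC
Rule 1/3 (AZG, +06:45): 2021-08-07 15:13 UTC ≤ query < 2022-02-25 03:54 UTC
18·60 + 45 + 405 = 1530 min
1530 = 1·1440 + 90; 90 = 1·60 + 30 → 01:30, 2021-12-04 + 1 day = 2021-12-05
→ 2021-12-05 01:30 AZG

2021-12-05 01:30 AZG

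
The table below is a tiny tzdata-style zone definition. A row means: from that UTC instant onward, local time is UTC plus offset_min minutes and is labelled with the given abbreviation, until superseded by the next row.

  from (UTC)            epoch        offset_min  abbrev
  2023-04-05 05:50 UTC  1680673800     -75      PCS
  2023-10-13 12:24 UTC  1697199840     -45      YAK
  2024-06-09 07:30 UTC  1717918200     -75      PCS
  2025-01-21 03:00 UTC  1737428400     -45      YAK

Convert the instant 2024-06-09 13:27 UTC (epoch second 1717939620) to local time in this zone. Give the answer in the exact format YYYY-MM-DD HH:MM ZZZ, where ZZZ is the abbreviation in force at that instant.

Query: 2024-06-09 13:27 UTC
Rule 3/4 (PCS, -01:15): 2024-06-09 07:30 UTC ≤ query < 2025-01-21 03:00 UTC
13·60 + 27 - 75 = 732 min
732 = 0·1440 + 732; 732 = 12·60 + 12 → 12:12, same day
→ 2024-06-09 12:12 PCS

2024-06-09 12:12 PCS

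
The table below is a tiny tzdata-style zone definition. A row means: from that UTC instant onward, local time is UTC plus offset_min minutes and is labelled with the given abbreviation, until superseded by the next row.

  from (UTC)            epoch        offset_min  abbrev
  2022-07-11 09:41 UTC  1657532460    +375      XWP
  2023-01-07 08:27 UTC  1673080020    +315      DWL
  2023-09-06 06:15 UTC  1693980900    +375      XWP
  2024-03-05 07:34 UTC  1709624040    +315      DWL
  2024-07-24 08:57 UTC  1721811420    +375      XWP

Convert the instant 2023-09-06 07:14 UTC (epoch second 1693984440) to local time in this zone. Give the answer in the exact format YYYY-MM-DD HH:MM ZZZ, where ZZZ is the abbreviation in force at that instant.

2023-09-06 13:29 XWP

Query: 2023-09-06 07:14 UTC
Rule 3/5 (XWP, +06:15): 2023-09-06 06:15 UTC ≤ query < 2024-03-05 07:34 UTC
7·60 + 14 + 375 = 809 min
809 = 0·1440 + 809; 809 = 13·60 + 29 → 13:29, same day
→ 2023-09-06 13:29 XWP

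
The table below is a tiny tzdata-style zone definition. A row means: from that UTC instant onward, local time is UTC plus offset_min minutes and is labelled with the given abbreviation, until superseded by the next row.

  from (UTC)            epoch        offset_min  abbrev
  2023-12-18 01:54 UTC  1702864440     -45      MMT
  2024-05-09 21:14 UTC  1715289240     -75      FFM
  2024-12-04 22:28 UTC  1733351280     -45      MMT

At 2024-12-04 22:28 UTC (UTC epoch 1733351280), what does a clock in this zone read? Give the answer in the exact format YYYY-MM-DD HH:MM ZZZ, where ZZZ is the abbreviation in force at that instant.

Query: 2024-12-04 22:28 UTC
Rule 3/3 (MMT, -00:45): 2024-12-04 22:28 UTC ≤ query < +∞
22·60 + 28 - 45 = 1303 min
1303 = 0·1440 + 1303; 1303 = 21·60 + 43 → 21:43, same day
→ 2024-12-04 21:43 MMT

2024-12-04 21:43 MMT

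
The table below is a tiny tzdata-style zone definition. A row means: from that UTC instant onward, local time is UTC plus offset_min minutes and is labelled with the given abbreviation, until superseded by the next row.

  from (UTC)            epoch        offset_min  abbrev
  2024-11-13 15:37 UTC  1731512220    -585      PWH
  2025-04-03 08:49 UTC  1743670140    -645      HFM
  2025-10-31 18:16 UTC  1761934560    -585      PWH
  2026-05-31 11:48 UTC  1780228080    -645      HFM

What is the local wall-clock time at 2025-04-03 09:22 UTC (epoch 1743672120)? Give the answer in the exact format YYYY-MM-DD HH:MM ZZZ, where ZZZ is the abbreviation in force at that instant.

2025-04-02 22:37 HFM

Query: 2025-04-03 09:22 UTC
Rule 2/4 (HFM, -10:45): 2025-04-03 08:49 UTC ≤ query < 2025-10-31 18:16 UTC
9·60 + 22 - 645 = -83 min
-83 = -1·1440 + 1357; 1357 = 22·60 + 37 → 22:37, 2025-04-03 - 1 day = 2025-04-02
→ 2025-04-02 22:37 HFM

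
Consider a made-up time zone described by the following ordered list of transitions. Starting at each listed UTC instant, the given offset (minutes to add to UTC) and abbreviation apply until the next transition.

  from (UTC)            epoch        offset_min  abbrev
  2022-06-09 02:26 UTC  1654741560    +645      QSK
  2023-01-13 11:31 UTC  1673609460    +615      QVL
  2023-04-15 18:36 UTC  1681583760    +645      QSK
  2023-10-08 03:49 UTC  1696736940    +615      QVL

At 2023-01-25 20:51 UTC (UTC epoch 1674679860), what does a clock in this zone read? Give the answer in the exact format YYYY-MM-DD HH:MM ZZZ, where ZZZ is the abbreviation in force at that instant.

Query: 2023-01-25 20:51 UTC
Rule 2/4 (QVL, +10:15): 2023-01-13 11:31 UTC ≤ query < 2023-04-15 18:36 UTC
20·60 + 51 + 615 = 1866 min
1866 = 1·1440 + 426; 426 = 7·60 + 6 → 07:06, 2023-01-25 + 1 day = 2023-01-26
→ 2023-01-26 07:06 QVL

2023-01-26 07:06 QVL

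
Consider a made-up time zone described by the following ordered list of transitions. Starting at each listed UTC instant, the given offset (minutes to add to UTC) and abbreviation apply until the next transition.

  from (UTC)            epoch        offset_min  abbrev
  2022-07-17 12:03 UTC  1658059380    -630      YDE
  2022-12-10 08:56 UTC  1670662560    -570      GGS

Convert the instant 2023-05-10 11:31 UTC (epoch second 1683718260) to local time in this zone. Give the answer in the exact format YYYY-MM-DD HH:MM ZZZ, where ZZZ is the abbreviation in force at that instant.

Query: 2023-05-10 11:31 UTC
Rule 2/2 (GGS, -09:30): 2022-12-10 08:56 UTC ≤ query < +∞
11·60 + 31 - 570 = 121 min
121 = 0·1440 + 121; 121 = 2·60 + 1 → 02:01, same day
→ 2023-05-10 02:01 GGS

2023-05-10 02:01 GGS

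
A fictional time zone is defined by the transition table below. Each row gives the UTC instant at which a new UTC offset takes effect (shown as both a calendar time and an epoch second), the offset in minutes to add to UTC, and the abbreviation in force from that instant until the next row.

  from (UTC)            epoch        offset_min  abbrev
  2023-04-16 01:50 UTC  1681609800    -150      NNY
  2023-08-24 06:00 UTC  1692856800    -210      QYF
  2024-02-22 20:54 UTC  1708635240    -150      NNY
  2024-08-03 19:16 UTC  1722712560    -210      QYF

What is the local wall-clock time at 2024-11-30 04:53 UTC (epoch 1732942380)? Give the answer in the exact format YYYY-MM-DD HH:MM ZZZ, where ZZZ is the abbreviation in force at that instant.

Query: 2024-11-30 04:53 UTC
Rule 4/4 (QYF, -03:30): 2024-08-03 19:16 UTC ≤ query < +∞
4·60 + 53 - 210 = 83 min
83 = 0·1440 + 83; 83 = 1·60 + 23 → 01:23, same day
→ 2024-11-30 01:23 QYF

2024-11-30 01:23 QYF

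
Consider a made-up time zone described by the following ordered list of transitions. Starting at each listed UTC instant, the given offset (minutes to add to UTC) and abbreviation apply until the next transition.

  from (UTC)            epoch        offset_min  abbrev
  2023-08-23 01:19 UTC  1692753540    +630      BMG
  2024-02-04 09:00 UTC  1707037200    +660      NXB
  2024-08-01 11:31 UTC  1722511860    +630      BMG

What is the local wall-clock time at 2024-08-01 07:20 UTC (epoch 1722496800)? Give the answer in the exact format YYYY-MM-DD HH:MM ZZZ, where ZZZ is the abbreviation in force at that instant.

Query: 2024-08-01 07:20 UTC
Rule 2/3 (NXB, +11:00): 2024-02-04 09:00 UTC ≤ query < 2024-08-01 11:31 UTC
7·60 + 20 + 660 = 1100 min
1100 = 0·1440 + 1100; 1100 = 18·60 + 20 → 18:20, same day
→ 2024-08-01 18:20 NXB

2024-08-01 18:20 NXB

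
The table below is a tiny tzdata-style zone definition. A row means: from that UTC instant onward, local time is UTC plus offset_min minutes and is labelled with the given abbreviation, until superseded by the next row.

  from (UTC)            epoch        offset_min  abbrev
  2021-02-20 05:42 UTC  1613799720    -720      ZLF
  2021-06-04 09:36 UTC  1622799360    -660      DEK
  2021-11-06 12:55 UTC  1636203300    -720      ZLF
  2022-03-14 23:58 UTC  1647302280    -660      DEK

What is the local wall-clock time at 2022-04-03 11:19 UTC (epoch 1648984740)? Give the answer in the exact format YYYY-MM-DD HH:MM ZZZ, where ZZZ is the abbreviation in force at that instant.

Query: 2022-04-03 11:19 UTC
Rule 4/4 (DEK, -11:00): 2022-03-14 23:58 UTC ≤ query < +∞
11·60 + 19 - 660 = 19 min
19 = 0·1440 + 19; 19 = 0·60 + 19 → 00:19, same day
→ 2022-04-03 00:19 DEK

2022-04-03 00:19 DEK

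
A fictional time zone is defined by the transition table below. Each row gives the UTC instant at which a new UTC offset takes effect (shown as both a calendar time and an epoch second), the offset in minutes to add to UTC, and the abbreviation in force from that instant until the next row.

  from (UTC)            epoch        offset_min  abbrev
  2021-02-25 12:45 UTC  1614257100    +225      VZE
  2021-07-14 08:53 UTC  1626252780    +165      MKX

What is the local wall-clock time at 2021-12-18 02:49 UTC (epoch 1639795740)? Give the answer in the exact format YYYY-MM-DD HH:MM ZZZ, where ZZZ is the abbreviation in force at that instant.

Query: 2021-12-18 02:49 UTC
Rule 2/2 (MKX, +02:45): 2021-07-14 08:53 UTC ≤ query < +∞
2·60 + 49 + 165 = 334 min
334 = 0·1440 + 334; 334 = 5·60 + 34 → 05:34, same day
→ 2021-12-18 05:34 MKX

2021-12-18 05:34 MKX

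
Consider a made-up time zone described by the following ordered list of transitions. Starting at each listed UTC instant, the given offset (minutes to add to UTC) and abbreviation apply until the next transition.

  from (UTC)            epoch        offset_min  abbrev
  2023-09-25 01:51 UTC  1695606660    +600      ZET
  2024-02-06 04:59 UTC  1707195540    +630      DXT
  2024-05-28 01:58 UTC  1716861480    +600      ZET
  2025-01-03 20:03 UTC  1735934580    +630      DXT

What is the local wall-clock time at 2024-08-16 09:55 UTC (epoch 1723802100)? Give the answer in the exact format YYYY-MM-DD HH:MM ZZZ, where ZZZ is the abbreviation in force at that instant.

Query: 2024-08-16 09:55 UTC
Rule 3/4 (ZET, +10:00): 2024-05-28 01:58 UTC ≤ query < 2025-01-03 20:03 UTC
9·60 + 55 + 600 = 1195 min
1195 = 0·1440 + 1195; 1195 = 19·60 + 55 → 19:55, same day
→ 2024-08-16 19:55 ZET

2024-08-16 19:55 ZET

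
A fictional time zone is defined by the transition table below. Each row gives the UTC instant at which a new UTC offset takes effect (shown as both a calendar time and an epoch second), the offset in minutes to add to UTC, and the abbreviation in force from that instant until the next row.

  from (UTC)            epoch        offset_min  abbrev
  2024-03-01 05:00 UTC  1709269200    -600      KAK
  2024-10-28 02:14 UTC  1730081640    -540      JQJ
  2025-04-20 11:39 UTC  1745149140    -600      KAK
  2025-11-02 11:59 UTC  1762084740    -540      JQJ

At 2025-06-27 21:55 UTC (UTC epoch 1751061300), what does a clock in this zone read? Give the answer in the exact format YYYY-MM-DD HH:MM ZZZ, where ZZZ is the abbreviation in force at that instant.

Query: 2025-06-27 21:55 UTC
Rule 3/4 (KAK, -10:00): 2025-04-20 11:39 UTC ≤ query < 2025-11-02 11:59 UTC
21·60 + 55 - 600 = 715 min
715 = 0·1440 + 715; 715 = 11·60 + 55 → 11:55, same day
→ 2025-06-27 11:55 KAK

2025-06-27 11:55 KAK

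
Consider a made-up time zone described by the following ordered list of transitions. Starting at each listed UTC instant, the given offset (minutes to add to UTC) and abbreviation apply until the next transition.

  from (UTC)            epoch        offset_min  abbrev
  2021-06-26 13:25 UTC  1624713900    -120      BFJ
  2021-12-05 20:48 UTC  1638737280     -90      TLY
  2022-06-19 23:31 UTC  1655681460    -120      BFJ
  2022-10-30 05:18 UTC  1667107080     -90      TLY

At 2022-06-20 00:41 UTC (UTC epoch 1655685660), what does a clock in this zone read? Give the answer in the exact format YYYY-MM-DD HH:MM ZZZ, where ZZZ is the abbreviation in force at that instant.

2022-06-19 22:41 BFJ

Query: 2022-06-20 00:41 UTC
Rule 3/4 (BFJ, -02:00): 2022-06-19 23:31 UTC ≤ query < 2022-10-30 05:18 UTC
0·60 + 41 - 120 = -79 min
-79 = -1·1440 + 1361; 1361 = 22·60 + 41 → 22:41, 2022-06-20 - 1 day = 2022-06-19
→ 2022-06-19 22:41 BFJ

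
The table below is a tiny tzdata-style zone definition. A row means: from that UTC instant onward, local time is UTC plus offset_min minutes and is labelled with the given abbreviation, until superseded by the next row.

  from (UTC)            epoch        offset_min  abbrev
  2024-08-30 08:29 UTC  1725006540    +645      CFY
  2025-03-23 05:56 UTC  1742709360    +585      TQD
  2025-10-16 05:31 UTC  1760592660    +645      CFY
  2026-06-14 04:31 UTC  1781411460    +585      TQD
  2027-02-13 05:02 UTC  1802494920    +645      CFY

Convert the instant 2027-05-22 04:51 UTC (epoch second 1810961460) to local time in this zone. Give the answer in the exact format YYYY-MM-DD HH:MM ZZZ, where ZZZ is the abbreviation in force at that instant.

2027-05-22 15:36 CFY

Query: 2027-05-22 04:51 UTC
Rule 5/5 (CFY, +10:45): 2027-02-13 05:02 UTC ≤ query < +∞
4·60 + 51 + 645 = 936 min
936 = 0·1440 + 936; 936 = 15·60 + 36 → 15:36, same day
→ 2027-05-22 15:36 CFY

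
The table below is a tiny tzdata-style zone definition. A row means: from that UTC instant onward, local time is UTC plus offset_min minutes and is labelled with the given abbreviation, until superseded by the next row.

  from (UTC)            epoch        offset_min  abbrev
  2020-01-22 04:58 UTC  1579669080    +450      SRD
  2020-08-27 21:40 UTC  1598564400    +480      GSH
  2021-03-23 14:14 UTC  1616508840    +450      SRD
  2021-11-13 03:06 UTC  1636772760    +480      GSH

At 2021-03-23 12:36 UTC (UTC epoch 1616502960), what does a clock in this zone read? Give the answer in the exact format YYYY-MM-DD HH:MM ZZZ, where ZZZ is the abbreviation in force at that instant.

2021-03-23 20:36 GSH

Query: 2021-03-23 12:36 UTC
Rule 2/4 (GSH, +08:00): 2020-08-27 21:40 UTC ≤ query < 2021-03-23 14:14 UTC
12·60 + 36 + 480 = 1236 min
1236 = 0·1440 + 1236; 1236 = 20·60 + 36 → 20:36, same day
→ 2021-03-23 20:36 GSH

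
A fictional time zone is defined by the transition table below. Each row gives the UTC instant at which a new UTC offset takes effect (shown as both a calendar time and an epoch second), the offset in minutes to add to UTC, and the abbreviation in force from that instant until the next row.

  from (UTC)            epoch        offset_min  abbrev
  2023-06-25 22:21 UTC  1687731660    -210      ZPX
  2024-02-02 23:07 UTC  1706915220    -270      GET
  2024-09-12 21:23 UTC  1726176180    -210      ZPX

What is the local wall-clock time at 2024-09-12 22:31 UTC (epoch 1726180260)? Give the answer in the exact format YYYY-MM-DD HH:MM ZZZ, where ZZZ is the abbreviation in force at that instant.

2024-09-12 19:01 ZPX

Query: 2024-09-12 22:31 UTC
Rule 3/3 (ZPX, -03:30): 2024-09-12 21:23 UTC ≤ query < +∞
22·60 + 31 - 210 = 1141 min
1141 = 0·1440 + 1141; 1141 = 19·60 + 1 → 19:01, same day
→ 2024-09-12 19:01 ZPX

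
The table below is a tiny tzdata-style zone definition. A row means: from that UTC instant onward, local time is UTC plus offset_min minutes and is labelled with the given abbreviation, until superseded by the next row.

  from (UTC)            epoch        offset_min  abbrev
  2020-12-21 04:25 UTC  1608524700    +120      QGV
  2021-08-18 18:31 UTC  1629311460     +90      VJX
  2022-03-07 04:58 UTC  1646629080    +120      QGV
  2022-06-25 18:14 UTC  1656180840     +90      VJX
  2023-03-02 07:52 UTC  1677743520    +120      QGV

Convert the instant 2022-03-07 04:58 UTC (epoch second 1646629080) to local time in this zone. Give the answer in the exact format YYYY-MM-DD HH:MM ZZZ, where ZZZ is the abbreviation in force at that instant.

2022-03-07 06:58 QGV

Query: 2022-03-07 04:58 UTC
Rule 3/5 (QGV, +02:00): 2022-03-07 04:58 UTC ≤ query < 2022-06-25 18:14 UTC
4·60 + 58 + 120 = 418 min
418 = 0·1440 + 418; 418 = 6·60 + 58 → 06:58, same day
→ 2022-03-07 06:58 QGV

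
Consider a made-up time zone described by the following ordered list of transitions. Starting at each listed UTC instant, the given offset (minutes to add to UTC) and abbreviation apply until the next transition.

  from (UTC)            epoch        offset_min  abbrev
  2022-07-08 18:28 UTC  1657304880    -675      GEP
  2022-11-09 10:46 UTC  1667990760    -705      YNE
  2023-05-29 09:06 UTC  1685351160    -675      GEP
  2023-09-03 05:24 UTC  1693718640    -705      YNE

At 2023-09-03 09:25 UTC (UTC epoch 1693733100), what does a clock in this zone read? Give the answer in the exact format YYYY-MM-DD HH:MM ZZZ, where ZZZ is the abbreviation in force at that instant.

Query: 2023-09-03 09:25 UTC
Rule 4/4 (YNE, -11:45): 2023-09-03 05:24 UTC ≤ query < +∞
9·60 + 25 - 705 = -140 min
-140 = -1·1440 + 1300; 1300 = 21·60 + 40 → 21:40, 2023-09-03 - 1 day = 2023-09-02
→ 2023-09-02 21:40 YNE

2023-09-02 21:40 YNE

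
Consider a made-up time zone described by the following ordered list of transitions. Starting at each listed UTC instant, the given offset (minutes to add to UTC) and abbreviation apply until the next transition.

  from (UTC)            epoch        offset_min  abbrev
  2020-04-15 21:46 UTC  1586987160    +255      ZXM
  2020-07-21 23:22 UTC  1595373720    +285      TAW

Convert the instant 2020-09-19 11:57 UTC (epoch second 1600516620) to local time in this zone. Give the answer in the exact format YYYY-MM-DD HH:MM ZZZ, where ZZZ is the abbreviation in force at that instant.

Query: 2020-09-19 11:57 UTC
Rule 2/2 (TAW, +04:45): 2020-07-21 23:22 UTC ≤ query < +∞
11·60 + 57 + 285 = 1002 min
1002 = 0·1440 + 1002; 1002 = 16·60 + 42 → 16:42, same day
→ 2020-09-19 16:42 TAW

2020-09-19 16:42 TAW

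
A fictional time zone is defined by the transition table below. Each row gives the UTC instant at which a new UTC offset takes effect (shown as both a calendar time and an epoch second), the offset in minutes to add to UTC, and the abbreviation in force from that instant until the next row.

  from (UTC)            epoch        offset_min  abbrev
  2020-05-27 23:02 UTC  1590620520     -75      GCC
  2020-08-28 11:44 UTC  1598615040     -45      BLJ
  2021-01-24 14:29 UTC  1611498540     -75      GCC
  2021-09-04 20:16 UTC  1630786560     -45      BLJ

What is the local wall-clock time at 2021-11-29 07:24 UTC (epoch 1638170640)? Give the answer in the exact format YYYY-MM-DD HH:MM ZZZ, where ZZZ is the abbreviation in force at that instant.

2021-11-29 06:39 BLJ

Query: 2021-11-29 07:24 UTC
Rule 4/4 (BLJ, -00:45): 2021-09-04 20:16 UTC ≤ query < +∞
7·60 + 24 - 45 = 399 min
399 = 0·1440 + 399; 399 = 6·60 + 39 → 06:39, same day
→ 2021-11-29 06:39 BLJ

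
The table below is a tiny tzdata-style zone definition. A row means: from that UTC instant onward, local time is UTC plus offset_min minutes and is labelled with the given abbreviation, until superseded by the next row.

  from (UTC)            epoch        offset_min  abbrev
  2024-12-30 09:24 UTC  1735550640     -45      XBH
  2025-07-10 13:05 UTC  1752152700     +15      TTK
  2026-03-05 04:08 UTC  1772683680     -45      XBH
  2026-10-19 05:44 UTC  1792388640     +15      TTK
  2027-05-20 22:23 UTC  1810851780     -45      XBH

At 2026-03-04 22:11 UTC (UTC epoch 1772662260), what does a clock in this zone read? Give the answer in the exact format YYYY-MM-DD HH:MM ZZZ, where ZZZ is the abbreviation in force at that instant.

2026-03-04 22:26 TTK

Query: 2026-03-04 22:11 UTC
Rule 2/5 (TTK, +00:15): 2025-07-10 13:05 UTC ≤ query < 2026-03-05 04:08 UTC
22·60 + 11 + 15 = 1346 min
1346 = 0·1440 + 1346; 1346 = 22·60 + 26 → 22:26, same day
→ 2026-03-04 22:26 TTK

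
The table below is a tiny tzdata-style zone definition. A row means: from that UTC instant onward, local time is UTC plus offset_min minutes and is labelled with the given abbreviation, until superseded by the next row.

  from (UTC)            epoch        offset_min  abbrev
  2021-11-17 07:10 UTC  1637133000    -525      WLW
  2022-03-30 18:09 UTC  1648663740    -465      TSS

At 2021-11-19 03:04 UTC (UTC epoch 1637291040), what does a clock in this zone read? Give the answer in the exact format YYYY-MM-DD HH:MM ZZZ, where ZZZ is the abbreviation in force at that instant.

2021-11-18 18:19 WLW

Query: 2021-11-19 03:04 UTC
Rule 1/2 (WLW, -08:45): 2021-11-17 07:10 UTC ≤ query < 2022-03-30 18:09 UTC
3·60 + 4 - 525 = -341 min
-341 = -1·1440 + 1099; 1099 = 18·60 + 19 → 18:19, 2021-11-19 - 1 day = 2021-11-18
→ 2021-11-18 18:19 WLW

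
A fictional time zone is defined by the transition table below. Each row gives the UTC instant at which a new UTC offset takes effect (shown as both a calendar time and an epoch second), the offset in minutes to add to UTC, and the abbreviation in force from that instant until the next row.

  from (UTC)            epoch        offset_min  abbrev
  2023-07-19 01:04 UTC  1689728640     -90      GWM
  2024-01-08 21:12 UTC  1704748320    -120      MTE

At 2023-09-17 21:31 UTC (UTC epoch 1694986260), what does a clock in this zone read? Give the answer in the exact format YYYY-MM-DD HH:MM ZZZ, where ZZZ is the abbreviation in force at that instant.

2023-09-17 20:01 GWM

Query: 2023-09-17 21:31 UTC
Rule 1/2 (GWM, -01:30): 2023-07-19 01:04 UTC ≤ query < 2024-01-08 21:12 UTC
21·60 + 31 - 90 = 1201 min
1201 = 0·1440 + 1201; 1201 = 20·60 + 1 → 20:01, same day
→ 2023-09-17 20:01 GWM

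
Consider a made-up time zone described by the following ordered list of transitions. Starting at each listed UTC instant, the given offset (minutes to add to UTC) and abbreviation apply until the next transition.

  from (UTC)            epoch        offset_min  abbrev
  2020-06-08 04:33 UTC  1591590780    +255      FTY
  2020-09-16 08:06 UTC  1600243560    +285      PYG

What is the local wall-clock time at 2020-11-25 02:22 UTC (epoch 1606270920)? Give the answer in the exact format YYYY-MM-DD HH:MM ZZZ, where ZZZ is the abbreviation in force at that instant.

Query: 2020-11-25 02:22 UTC
Rule 2/2 (PYG, +04:45): 2020-09-16 08:06 UTC ≤ query < +∞
2·60 + 22 + 285 = 427 min
427 = 0·1440 + 427; 427 = 7·60 + 7 → 07:07, same day
→ 2020-11-25 07:07 PYG

2020-11-25 07:07 PYG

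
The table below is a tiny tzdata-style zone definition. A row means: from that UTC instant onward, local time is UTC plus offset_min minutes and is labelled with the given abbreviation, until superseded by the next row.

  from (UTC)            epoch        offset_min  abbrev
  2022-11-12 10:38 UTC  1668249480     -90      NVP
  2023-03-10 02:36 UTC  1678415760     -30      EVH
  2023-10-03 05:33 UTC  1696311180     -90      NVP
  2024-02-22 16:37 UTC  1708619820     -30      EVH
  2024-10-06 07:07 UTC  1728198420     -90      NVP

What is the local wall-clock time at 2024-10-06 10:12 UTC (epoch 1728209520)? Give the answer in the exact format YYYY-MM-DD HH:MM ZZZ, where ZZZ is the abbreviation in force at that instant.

2024-10-06 08:42 NVP

Query: 2024-10-06 10:12 UTC
Rule 5/5 (NVP, -01:30): 2024-10-06 07:07 UTC ≤ query < +∞
10·60 + 12 - 90 = 522 min
522 = 0·1440 + 522; 522 = 8·60 + 42 → 08:42, same day
→ 2024-10-06 08:42 NVP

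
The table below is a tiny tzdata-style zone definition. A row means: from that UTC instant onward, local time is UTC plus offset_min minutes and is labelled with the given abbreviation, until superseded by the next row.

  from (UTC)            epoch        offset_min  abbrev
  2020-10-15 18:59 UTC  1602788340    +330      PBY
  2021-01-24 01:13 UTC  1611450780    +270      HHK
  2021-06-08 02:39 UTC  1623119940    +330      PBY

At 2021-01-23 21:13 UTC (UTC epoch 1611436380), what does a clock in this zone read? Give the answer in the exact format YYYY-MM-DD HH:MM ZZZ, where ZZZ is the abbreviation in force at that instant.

Query: 2021-01-23 21:13 UTC
Rule 1/3 (PBY, +05:30): 2020-10-15 18:59 UTC ≤ query < 2021-01-24 01:13 UTC
21·60 + 13 + 330 = 1603 min
1603 = 1·1440 + 163; 163 = 2·60 + 43 → 02:43, 2021-01-23 + 1 day = 2021-01-24
→ 2021-01-24 02:43 PBY

2021-01-24 02:43 PBY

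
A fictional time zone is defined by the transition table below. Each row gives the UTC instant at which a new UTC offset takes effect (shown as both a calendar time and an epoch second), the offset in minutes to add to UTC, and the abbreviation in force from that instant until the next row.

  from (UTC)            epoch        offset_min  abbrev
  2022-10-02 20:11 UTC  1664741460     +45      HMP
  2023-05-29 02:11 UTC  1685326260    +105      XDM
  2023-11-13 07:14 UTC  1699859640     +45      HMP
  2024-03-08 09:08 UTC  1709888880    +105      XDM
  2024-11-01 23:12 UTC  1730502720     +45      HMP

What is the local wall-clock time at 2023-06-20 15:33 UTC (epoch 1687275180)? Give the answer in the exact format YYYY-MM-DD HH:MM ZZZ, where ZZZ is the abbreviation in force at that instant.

Query: 2023-06-20 15:33 UTC
Rule 2/5 (XDM, +01:45): 2023-05-29 02:11 UTC ≤ query < 2023-11-13 07:14 UTC
15·60 + 33 + 105 = 1038 min
1038 = 0·1440 + 1038; 1038 = 17·60 + 18 → 17:18, same day
→ 2023-06-20 17:18 XDM

2023-06-20 17:18 XDM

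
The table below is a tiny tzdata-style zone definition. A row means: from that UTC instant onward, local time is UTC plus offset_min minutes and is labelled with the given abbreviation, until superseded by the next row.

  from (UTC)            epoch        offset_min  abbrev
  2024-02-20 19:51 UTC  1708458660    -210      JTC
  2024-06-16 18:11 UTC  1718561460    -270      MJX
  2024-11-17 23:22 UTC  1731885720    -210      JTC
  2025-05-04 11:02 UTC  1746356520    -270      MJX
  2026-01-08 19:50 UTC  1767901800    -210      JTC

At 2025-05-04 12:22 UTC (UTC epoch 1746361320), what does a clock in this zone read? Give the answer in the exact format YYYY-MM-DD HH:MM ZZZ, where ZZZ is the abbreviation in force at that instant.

Query: 2025-05-04 12:22 UTC
Rule 4/5 (MJX, -04:30): 2025-05-04 11:02 UTC ≤ query < 2026-01-08 19:50 UTC
12·60 + 22 - 270 = 472 min
472 = 0·1440 + 472; 472 = 7·60 + 52 → 07:52, same day
→ 2025-05-04 07:52 MJX

2025-05-04 07:52 MJX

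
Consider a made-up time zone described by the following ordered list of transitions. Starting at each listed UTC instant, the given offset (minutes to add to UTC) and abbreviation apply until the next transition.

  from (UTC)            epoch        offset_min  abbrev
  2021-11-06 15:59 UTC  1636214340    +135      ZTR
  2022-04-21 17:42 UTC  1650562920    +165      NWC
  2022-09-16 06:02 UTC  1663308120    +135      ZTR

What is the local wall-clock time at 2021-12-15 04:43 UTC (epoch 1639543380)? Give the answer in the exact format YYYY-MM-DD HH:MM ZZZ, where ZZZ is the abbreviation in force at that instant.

2021-12-15 06:58 ZTR

Query: 2021-12-15 04:43 UTC
Rule 1/3 (ZTR, +02:15): 2021-11-06 15:59 UTC ≤ query < 2022-04-21 17:42 UTC
4·60 + 43 + 135 = 418 min
418 = 0·1440 + 418; 418 = 6·60 + 58 → 06:58, same day
→ 2021-12-15 06:58 ZTR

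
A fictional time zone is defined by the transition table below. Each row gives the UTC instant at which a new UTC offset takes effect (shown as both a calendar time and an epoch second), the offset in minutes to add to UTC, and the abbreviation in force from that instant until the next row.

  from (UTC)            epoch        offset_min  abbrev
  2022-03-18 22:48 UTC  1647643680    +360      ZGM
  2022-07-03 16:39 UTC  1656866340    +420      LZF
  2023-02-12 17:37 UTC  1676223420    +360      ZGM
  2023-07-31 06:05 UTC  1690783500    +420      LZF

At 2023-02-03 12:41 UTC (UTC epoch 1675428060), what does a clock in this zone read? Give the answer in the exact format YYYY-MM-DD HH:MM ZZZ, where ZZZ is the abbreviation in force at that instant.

2023-02-03 19:41 LZF

Query: 2023-02-03 12:41 UTC
Rule 2/4 (LZF, +07:00): 2022-07-03 16:39 UTC ≤ query < 2023-02-12 17:37 UTC
12·60 + 41 + 420 = 1181 min
1181 = 0·1440 + 1181; 1181 = 19·60 + 41 → 19:41, same day
→ 2023-02-03 19:41 LZF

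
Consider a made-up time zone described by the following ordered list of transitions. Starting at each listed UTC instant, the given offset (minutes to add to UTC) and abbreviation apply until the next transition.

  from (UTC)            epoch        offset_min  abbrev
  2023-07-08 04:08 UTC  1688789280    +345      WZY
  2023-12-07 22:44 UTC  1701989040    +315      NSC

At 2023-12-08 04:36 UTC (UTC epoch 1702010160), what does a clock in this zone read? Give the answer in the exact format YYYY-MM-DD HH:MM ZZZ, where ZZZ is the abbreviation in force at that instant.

2023-12-08 09:51 NSC

Query: 2023-12-08 04:36 UTC
Rule 2/2 (NSC, +05:15): 2023-12-07 22:44 UTC ≤ query < +∞
4·60 + 36 + 315 = 591 min
591 = 0·1440 + 591; 591 = 9·60 + 51 → 09:51, same day
→ 2023-12-08 09:51 NSC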